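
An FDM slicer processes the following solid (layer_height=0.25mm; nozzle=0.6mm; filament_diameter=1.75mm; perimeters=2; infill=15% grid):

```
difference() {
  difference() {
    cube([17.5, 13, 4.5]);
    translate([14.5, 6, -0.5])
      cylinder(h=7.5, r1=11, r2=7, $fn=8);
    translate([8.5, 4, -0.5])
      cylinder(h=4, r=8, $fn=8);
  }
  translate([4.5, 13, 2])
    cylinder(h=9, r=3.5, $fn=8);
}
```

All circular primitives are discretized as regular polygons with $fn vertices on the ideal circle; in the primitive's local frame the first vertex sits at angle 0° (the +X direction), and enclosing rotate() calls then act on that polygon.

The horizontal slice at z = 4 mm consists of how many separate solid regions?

At z = 4 mm: the cube is present — its section is the full 17.5×13 rectangle; the cone at (14.5, 6): at t=0.600 of its height the radius interpolates to r₁+(r₂−r₁)t = 8.600, giving a regular 8-gon of that circumradius; the cylinder at (8.5, 4) does not reach this height (z outside [-0.5, 3.5]); After the difference (first − rest): starting from the 17.5×13 cube, the cone at (14.5, 6) partially overlaps it — only the 132.35 mm² overlap (of its 209.19 mm²) is removed, clipping the outline — 1 connected region; the r=3.5 cylinder at (4.5, 13) contributes a regular 8-gon of circumradius 3.5; Taking the first minus the rest: starting from the result so far, the r=3.5 cylinder at (4.5, 13) partially overlaps it — only the 17.32 mm² overlap (of its 34.65 mm²) is removed, clipping the outline — 1 connected region. The result has 1 disconnected region.

1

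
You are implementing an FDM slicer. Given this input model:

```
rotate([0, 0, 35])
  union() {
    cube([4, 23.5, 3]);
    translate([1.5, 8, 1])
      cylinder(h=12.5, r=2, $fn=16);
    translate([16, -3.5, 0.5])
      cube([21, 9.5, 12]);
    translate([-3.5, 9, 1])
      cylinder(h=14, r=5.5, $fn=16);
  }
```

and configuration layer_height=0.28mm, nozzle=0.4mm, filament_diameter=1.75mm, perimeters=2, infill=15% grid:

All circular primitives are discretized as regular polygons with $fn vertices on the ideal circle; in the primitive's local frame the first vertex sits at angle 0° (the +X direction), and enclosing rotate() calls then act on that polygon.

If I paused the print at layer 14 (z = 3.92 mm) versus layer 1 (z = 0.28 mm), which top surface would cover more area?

layer 14 (z = 3.92 mm)

Layer 14 (z = 3.92): the cube is absent (z outside [0, 3]); the cylinder at (1.5, 8): section is a regular 16-gon, circumradius r=2 (area = (16/2)·2.000²·sin(360°/16) = 12.25 mm²); the 21×9.5 cube at (16, -3.5) contributes its full rectangle (area 199.50 mm²); the r=5.5 cylinder at (-3.5, 9) contributes a regular 16-gon of circumradius 5.5 (area = (16/2)·5.500²·sin(360°/16) = 92.61 mm²); Combining (union): the regions partially overlap — summed areas 304.36 mm² minus the doubly-counted overlap 6.95 mm² gives 297.40 mm² — area = 297.40 mm²; (whole slice rotated 35° about Z — lengths, areas and connectivity unchanged). So its area = 297.40 mm². Layer 1 (z = 0.28): the 4×23.5 cube contributes its full rectangle (area 94.00 mm²); the cylinder at (1.5, 8) does not reach this height (z outside [1, 13.5]); the cube at (16, -3.5) does not reach this height (z outside [0.5, 12.5]); the cylinder at (-3.5, 9) is not intersected at this z (z outside [1, 15]); Taking the union: only the 4×23.5 cube is present, so the union is just that shape — area = 94.00 mm²; (whole slice rotated 35° about Z — lengths, areas and connectivity unchanged). So its area = 94.00 mm². Layer 14 is larger (297.40 vs 94.00 mm²).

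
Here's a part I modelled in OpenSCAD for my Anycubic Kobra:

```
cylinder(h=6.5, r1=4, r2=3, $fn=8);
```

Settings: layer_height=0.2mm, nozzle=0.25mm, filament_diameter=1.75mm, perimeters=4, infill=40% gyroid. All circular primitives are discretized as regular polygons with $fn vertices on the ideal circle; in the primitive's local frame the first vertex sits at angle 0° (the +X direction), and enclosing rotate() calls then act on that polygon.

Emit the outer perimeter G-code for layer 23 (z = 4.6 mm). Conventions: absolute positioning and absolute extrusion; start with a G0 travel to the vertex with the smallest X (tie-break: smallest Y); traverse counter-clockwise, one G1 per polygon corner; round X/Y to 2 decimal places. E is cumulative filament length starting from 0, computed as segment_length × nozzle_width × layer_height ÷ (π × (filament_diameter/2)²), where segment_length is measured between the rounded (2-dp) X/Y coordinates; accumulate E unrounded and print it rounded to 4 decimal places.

G0 X-3.29 Y0.00 Z4.60
G1 X-2.33 Y-2.33 E0.0524
G1 X0.00 Y-3.29 E0.1048
G1 X2.33 Y-2.33 E0.1572
G1 X3.29 Y0.00 E0.2095
G1 X2.33 Y2.33 E0.2619
G1 X0.00 Y3.29 E0.3143
G1 X-2.33 Y2.33 E0.3667
G1 X-3.29 Y0.00 E0.4191

At z = 4.6 mm: the cone contributes a regular 8-gon of circumradius 3.292 (interpolated between r1=4 and r2=3 at t=0.708). The outline is a single polygon with 8 vertices. Extrusion per mm of travel: 0.25 × 0.2 / (π × 0.875²) = 0.020788. Accumulating E over each segment gives final E = 0.4191.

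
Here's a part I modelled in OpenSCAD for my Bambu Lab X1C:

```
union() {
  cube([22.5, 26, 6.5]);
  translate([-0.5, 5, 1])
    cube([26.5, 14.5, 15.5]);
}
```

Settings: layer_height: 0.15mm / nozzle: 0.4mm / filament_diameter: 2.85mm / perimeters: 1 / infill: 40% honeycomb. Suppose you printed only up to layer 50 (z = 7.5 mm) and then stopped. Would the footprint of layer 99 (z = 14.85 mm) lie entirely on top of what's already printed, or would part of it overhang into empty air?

entirely on top

Compare the two slices. At z = 7.5: the cube is absent (z outside [0, 6.5]); the cube at (-0.5, 5) (footprint 26.5×14.5) is included at this height (area 384.25 mm²); Combining (union): only the 26.5×14.5 cube at (-0.5, 5) is present, so the union is just that shape — area = 384.25 mm². At z = 14.85: the cube does not reach this height (z outside [0, 6.5]); the cube at (-0.5, 5) (footprint 26.5×14.5) is included at this height (area 384.25 mm²); Merging all regions: only the 26.5×14.5 cube at (-0.5, 5) is present, so the union is just that shape — area = 384.25 mm². Checking containment: the cross-section at z = 14.85 is a subset of the cross-section at z = 7.5.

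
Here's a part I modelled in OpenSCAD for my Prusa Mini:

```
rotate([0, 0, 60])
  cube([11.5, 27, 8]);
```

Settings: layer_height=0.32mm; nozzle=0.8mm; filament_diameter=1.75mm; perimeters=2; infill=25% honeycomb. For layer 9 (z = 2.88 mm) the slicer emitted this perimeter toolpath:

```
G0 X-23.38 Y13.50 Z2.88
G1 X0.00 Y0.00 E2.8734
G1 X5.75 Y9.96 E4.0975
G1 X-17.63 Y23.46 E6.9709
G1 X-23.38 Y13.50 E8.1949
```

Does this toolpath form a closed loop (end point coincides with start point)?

yes

Start point (G0): (-23.38, 13.50). End point (last G1): the path returns to the start — closed.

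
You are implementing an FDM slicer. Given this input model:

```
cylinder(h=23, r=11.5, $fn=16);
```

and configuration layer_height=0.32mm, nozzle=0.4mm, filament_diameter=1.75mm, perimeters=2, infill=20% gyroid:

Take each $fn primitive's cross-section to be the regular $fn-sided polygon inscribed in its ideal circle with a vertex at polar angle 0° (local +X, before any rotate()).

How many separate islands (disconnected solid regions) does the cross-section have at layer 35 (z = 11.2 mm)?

At z = 11.2 mm: the r=11.5 cylinder contributes a regular 16-gon of circumradius 11.5. Overall, the cross-section is a single solid region. Island count = 1.

1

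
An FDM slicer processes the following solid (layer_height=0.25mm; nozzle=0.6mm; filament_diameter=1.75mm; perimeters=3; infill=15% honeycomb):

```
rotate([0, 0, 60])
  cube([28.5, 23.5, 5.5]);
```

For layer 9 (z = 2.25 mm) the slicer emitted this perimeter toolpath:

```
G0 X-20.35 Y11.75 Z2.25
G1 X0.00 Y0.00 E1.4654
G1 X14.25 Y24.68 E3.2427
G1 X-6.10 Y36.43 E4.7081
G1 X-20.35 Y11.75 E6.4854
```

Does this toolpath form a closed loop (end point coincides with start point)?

Start point (G0): (-20.35, 11.75). End point (last G1): the path returns to the start — closed.

yes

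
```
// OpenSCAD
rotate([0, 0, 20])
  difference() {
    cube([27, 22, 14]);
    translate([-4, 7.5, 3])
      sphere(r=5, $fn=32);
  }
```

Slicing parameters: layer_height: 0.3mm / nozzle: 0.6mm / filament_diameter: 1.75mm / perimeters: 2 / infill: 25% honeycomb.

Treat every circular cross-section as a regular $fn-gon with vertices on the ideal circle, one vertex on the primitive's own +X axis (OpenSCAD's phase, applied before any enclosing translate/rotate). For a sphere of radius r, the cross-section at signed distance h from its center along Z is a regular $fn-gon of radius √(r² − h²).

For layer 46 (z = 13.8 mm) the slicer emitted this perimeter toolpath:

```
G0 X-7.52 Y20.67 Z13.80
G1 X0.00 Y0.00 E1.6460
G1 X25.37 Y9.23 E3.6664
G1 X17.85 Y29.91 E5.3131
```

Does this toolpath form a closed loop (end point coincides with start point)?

no

Start point (G0): (-7.52, 20.67). End point (last G1): the path does not return to the start — open.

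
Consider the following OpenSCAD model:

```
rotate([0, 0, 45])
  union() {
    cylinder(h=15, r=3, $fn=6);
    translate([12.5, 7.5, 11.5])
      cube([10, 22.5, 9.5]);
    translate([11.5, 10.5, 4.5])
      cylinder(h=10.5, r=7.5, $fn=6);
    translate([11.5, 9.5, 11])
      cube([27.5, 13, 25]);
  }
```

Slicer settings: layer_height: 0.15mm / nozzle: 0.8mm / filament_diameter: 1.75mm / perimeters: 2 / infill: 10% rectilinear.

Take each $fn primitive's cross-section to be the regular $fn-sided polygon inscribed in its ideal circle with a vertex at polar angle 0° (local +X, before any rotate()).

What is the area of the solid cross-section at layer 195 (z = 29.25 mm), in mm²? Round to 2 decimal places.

357.50 mm²

At z = 29.25 mm: the cylinder is absent (z outside [0, 15]); the cube at (12.5, 7.5) is absent (z outside [11.5, 21]); the cylinder at (11.5, 10.5) is absent (z outside [4.5, 15]); the cube at (11.5, 9.5) is present — its section is the full 27.5×13 rectangle (area 357.50 mm²); Taking the union: only the 27.5×13 cube at (11.5, 9.5) is present, so the union is just that shape — area = 357.50 mm²; (whole slice rotated 45° about Z — lengths, areas and connectivity unchanged). Overall, the cross-section is a single solid region. Net area = 357.50 mm².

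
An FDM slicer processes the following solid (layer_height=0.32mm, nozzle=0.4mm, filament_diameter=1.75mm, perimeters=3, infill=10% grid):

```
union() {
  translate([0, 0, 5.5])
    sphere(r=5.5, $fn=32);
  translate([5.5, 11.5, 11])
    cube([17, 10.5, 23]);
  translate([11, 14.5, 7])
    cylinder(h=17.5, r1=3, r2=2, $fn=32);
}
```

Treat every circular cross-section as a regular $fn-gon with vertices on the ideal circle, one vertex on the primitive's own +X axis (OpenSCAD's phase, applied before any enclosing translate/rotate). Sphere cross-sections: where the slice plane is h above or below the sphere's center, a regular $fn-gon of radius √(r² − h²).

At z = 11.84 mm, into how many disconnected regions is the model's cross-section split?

1

At z = 11.84 mm: the sphere does not reach this height (|z−center|=6.340 > r=5.5); the cube at (5.5, 11.5) (footprint 17×10.5) is included at this height; the cone at (11, 14.5): at t=0.277 of its height the radius interpolates to r₁+(r₂−r₁)t = 2.723, giving a regular 32-gon of that circumradius; Combining (union): the cone at (11, 14.5) lies entirely inside the 17×10.5 cube at (5.5, 11.5), so the union is just the 17×10.5 cube at (5.5, 11.5) — 1 connected region. The result has 1 disconnected region.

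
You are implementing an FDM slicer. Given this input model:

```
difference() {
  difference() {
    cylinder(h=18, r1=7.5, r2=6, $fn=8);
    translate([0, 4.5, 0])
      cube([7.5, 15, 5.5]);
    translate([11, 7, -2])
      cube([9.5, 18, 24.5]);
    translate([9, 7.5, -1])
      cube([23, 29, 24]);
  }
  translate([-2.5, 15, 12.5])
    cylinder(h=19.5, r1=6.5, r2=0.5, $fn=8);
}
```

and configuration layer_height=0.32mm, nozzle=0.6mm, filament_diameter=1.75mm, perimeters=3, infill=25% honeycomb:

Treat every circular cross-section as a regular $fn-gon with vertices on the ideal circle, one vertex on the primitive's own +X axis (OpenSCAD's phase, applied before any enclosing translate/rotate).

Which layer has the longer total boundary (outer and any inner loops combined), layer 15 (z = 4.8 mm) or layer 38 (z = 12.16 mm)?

layer 15 (z = 4.8 mm)

Layer 15 (z = 4.8): the cone contributes a regular 8-gon of circumradius 7.100 (interpolated between r1=7.5 and r2=6 at t=0.267) (perimeter = 2·8·7.100·sin(180°/8) = 43.47 mm); the cube at (0, 4.5) is present — its section is the full 7.5×15 rectangle (perimeter 45.00 mm); the cube at (11, 7) (footprint 9.5×18) is included at this height (perimeter 55.00 mm); the cube at (9, 7.5) (footprint 23×29) is included at this height (perimeter 104.00 mm); Subtracting the remaining from the first: starting from the cone, the 7.5×15 cube at (0, 4.5) partially overlaps it — only the 7.89 mm² overlap (of its 112.50 mm²) is removed, clipping the outline; the 9.5×18 cube at (11, 7) misses the remaining region (no effect); the 23×29 cube at (9, 7.5) misses the remaining region (no effect) — boundary = 45.31 mm; the cone at (-2.5, 15) is absent (z outside [12.5, 32]); Taking the first minus the rest: none of the subtracted shapes is present at this height, so that combined region is unchanged — boundary = 45.31 mm. So its perimeter = 45.31 mm. Layer 38 (z = 12.16): the cone (r1=7.5→r2=6) has section circumradius 6.487 here — a regular 8-gon (perimeter = 2·8·6.487·sin(180°/8) = 39.72 mm); the cube at (0, 4.5) is not intersected at this z (z outside [0, 5.5]); the 9.5×18 cube at (11, 7) contributes its full rectangle (perimeter 55.00 mm); the 23×29 cube at (9, 7.5) contributes its full rectangle (perimeter 104.00 mm); After the difference (first − rest): starting from the cone, the 9.5×18 cube at (11, 7) misses the remaining region (no effect); the 23×29 cube at (9, 7.5) misses the remaining region (no effect) — boundary = 39.72 mm; the cone at (-2.5, 15) does not reach this height (z outside [12.5, 32]); After the difference (first − rest): none of the subtracted shapes is present at this height, so that combined region is unchanged — boundary = 39.72 mm. So its perimeter = 39.72 mm. Layer 15 is larger (45.31 vs 39.72 mm).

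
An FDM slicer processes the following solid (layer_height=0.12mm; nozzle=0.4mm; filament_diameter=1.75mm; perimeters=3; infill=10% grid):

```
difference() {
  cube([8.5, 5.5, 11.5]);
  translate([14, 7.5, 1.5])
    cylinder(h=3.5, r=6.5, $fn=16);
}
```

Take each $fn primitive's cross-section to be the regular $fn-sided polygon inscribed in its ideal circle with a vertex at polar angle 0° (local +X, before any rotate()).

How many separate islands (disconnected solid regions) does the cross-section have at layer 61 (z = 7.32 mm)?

At z = 7.32 mm: the cube is present — its section is the full 8.5×5.5 rectangle; the cylinder at (14, 7.5) is absent (z outside [1.5, 5]); Subtracting the remaining from the first: none of the subtracted shapes is present at this height, so the 8.5×5.5 cube is unchanged — 1 connected region. Overall, the cross-section is a single solid region. Island count = 1.

1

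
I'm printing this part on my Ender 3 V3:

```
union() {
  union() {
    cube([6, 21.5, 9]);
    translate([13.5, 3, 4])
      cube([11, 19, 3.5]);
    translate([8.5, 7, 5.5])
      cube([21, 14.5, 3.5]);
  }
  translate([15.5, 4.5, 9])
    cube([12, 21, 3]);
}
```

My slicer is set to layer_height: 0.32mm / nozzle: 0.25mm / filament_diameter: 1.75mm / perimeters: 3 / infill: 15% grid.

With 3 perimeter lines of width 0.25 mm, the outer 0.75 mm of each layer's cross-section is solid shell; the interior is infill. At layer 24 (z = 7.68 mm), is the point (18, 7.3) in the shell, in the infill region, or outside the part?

At z = 7.68 mm: the 6×21.5 cube contributes its full rectangle; the cube at (13.5, 3) is not intersected at this z (z outside [4, 7.5]); the 21×14.5 cube at (8.5, 7) contributes its full rectangle; Taking the union: the 2 present regions are separate (no shared area or edge), so areas and boundary lengths simply add and each stays a separate island — 2 connected regions; the cube at (15.5, 4.5) is not intersected at this z (z outside [9, 12]); Merging all regions: only that combined region is present, so the union is just that shape — 2 connected regions. Overall, the cross-section has 2 separate islands. The nearest boundary edge runs (29.50, 7.00)→(8.50, 7.00); distance from the point to it = 0.30 mm. (Shell/infill is judged within the island containing the point — the largest one.) The point is inside the cross-section, 0.30 mm from the nearest boundary — within the 0.75 mm shell band (3 × 0.25).

shell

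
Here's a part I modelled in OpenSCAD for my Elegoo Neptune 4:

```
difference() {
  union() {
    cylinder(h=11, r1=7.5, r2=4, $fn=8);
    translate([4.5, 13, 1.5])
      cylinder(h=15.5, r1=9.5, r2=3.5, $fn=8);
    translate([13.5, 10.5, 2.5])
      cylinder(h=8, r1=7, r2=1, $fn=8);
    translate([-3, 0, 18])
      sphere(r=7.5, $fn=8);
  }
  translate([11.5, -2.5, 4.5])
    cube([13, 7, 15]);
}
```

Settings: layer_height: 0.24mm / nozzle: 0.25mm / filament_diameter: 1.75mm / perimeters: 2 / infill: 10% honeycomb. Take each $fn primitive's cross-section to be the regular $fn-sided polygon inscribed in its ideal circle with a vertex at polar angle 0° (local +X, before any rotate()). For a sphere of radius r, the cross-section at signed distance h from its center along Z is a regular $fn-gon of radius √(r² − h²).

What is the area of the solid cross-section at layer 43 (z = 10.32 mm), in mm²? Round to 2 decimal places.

At z = 10.32 mm: the cone: at t=0.938 of its height the radius interpolates to r₁+(r₂−r₁)t = 4.216, giving a regular 8-gon of that circumradius (area = (8/2)·4.216²·sin(360°/8) = 50.28 mm²); the cone at (4.5, 13) (r1=9.5→r2=3.5) has section circumradius 6.086 here — a regular 8-gon (area = (8/2)·6.086²·sin(360°/8) = 104.76 mm²); the cone at (13.5, 10.5) (r1=7→r2=1) has section circumradius 1.135 here — a regular 8-gon (area = (8/2)·1.135²·sin(360°/8) = 3.64 mm²); the sphere at (-3, 0) is absent (|z−center|=7.680 > r=7.5); Combining (union): the 3 present regions are separate (no shared area or edge), so areas and boundary lengths simply add and each stays a separate island — area = 158.68 mm²; the 13×7 cube at (11.5, -2.5) contributes its full rectangle (area 91.00 mm²); Taking the first minus the rest: starting from that combined region (158.68 mm²), the 13×7 cube at (11.5, -2.5) misses the remaining region (no effect) — area = 158.68 mm². Overall, the cross-section has 3 separate islands. Net area = 158.68 mm².

158.68 mm²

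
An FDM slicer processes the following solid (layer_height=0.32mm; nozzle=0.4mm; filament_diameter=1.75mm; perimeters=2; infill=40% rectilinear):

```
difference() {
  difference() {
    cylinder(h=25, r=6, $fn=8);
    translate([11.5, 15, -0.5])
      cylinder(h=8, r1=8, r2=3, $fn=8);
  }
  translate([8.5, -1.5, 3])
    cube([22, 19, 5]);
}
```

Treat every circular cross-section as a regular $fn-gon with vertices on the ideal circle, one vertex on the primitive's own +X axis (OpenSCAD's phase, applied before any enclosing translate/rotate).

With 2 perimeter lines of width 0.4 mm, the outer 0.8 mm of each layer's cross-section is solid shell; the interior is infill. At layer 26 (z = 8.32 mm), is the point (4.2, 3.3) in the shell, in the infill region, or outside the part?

shell

At z = 8.32 mm: the r=6 cylinder gives a regular 8-gon of circumradius 6 (constant along its height); the cone at (11.5, 15) does not reach this height (z outside [-0.5, 7.5]); After the difference (first − rest): none of the subtracted shapes is present at this height, so the r=6 cylinder is unchanged — 1 connected region; the cube at (8.5, -1.5) is not intersected at this z (z outside [3, 8]); Subtracting the remaining from the first: none of the subtracted shapes is present at this height, so that combined region is unchanged — 1 connected region. Overall, the cross-section is a single solid region. The nearest boundary edge runs (6.00, 0.00)→(4.24, 4.24); distance from the point to it = 0.40 mm. The point is inside the cross-section, 0.40 mm from the nearest boundary — within the 0.8 mm shell band (2 × 0.4).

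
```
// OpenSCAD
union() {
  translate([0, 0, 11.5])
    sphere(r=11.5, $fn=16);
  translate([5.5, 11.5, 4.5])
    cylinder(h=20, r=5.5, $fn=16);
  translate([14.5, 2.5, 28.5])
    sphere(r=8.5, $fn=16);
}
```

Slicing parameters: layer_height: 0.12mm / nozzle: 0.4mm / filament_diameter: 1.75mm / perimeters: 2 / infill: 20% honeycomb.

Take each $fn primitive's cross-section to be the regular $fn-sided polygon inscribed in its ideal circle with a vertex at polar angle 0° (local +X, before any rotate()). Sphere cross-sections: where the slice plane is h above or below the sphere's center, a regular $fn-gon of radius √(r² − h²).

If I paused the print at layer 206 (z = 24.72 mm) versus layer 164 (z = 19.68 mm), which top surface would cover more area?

Layer 206 (z = 24.72): the sphere does not reach this height (|z−center|=13.220 > r=11.5); the cylinder at (5.5, 11.5) does not reach this height (z outside [4.5, 24.5]); the r=8.5 sphere at (14.5, 2.5) slices to a regular 16-gon of circumradius 7.613 (√(r²−h²) with h=3.78 from center) (area = (16/2)·7.613²·sin(360°/16) = 177.45 mm²); Taking the union: only the r=8.5 sphere at (14.5, 2.5) is present, so the union is just that shape — area = 177.45 mm². So its area = 177.45 mm². Layer 164 (z = 19.68): the r=11.5 sphere contributes a regular 16-gon of circumradius √(11.5²−8.18²) = 8.083 (area = (16/2)·8.083²·sin(360°/16) = 200.03 mm²); the r=5.5 cylinder at (5.5, 11.5) gives a regular 16-gon of circumradius 5.5 (constant along its height) (area = (16/2)·5.500²·sin(360°/16) = 92.61 mm²); the sphere at (14.5, 2.5) is absent (|z−center|=8.820 > r=8.5); Combining (union): the regions partially overlap — summed areas 292.64 mm² minus the doubly-counted overlap 1.77 mm² gives 290.87 mm² — area = 290.87 mm². So its area = 290.87 mm². Layer 164 is larger (290.87 vs 177.45 mm²).

layer 164 (z = 19.68 mm)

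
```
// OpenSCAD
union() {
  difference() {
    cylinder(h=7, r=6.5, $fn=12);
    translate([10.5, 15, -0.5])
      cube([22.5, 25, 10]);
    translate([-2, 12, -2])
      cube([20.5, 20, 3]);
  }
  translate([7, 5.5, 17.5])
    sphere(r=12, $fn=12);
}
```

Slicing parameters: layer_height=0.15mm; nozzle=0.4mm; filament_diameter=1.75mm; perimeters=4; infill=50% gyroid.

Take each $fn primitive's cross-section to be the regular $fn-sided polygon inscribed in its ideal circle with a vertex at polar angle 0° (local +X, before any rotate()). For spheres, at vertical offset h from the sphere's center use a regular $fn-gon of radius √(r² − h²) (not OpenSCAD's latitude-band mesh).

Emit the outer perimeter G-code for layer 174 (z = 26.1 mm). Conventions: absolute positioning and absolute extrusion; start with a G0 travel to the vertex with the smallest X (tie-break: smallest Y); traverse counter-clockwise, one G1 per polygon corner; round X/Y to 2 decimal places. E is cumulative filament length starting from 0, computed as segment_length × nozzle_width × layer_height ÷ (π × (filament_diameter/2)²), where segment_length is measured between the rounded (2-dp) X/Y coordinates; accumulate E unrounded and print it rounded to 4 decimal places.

At z = 26.1 mm: the cylinder is absent (z outside [0, 7]); the cube at (10.5, 15) is not intersected at this z (z outside [-0.5, 9.5]); the cube at (-2, 12) does not reach this height (z outside [-2, 1]); After the difference (first − rest): the first operand is absent here, so nothing remains; the r=12 sphere at (7, 5.5) slices to a regular 12-gon of circumradius 8.369 (√(r²−h²) with h=8.6 from center); Combining (union): only the r=12 sphere at (7, 5.5) is present, so the union is just that shape — 1 connected region. The outline is a single polygon with 12 vertices. Extrusion per mm of travel: 0.4 × 0.15 / (π × 0.875²) = 0.024945. Accumulating E over each segment gives final E = 1.2968.

G0 X-1.37 Y5.50 Z26.10
G1 X-0.25 Y1.32 E0.1079
G1 X2.82 Y-1.75 E0.2163
G1 X7.00 Y-2.87 E0.3242
G1 X11.18 Y-1.75 E0.4321
G1 X14.25 Y1.32 E0.5405
G1 X15.37 Y5.50 E0.6484
G1 X14.25 Y9.68 E0.7563
G1 X11.18 Y12.75 E0.8647
G1 X7.00 Y13.87 E0.9726
G1 X2.82 Y12.75 E1.0805
G1 X-0.25 Y9.68 E1.1889
G1 X-1.37 Y5.50 E1.2968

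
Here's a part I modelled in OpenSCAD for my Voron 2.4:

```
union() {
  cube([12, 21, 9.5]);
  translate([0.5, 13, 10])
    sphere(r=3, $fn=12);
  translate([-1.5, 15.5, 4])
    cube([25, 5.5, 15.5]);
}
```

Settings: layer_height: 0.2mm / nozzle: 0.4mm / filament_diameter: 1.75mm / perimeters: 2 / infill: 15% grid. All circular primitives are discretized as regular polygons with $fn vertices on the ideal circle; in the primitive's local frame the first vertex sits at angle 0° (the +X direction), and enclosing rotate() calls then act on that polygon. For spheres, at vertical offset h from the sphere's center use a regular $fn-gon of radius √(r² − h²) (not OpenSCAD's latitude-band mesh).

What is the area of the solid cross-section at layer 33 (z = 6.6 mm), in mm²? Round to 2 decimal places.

323.50 mm²

At z = 6.6 mm: the 12×21 cube contributes its full rectangle (area 252.00 mm²); the sphere at (0.5, 13) is absent (|z−center|=3.400 > r=3); the cube at (-1.5, 15.5) is present — its section is the full 25×5.5 rectangle (area 137.50 mm²); Taking the union: the regions partially overlap — summed areas 389.50 mm² minus the doubly-counted overlap 66.00 mm² gives 323.50 mm² — area = 323.50 mm². Overall, the cross-section is a single solid region. Net area = 323.50 mm².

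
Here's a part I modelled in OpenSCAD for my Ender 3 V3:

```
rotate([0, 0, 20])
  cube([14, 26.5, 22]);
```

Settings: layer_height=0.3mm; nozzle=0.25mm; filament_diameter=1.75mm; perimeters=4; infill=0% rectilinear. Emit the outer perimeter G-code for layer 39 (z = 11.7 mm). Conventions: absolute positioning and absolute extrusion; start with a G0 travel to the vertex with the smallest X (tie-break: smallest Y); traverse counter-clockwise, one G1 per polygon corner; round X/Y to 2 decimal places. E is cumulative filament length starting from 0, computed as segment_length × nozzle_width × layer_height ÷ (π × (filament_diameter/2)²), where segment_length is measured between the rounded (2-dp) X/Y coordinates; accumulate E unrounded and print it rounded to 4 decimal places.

G0 X-9.06 Y24.90 Z11.70
G1 X0.00 Y0.00 E0.8262
G1 X13.16 Y4.79 E1.2629
G1 X4.09 Y29.69 E2.0892
G1 X-9.06 Y24.90 E2.5256

At z = 11.7 mm: the cube (footprint 14×26.5) is included at this height; (whole slice rotated 20° about Z — lengths, areas and connectivity unchanged). The outline is a single polygon with 4 vertices. Extrusion per mm of travel: 0.25 × 0.3 / (π × 0.875²) = 0.031181. Accumulating E over each segment gives final E = 2.5256.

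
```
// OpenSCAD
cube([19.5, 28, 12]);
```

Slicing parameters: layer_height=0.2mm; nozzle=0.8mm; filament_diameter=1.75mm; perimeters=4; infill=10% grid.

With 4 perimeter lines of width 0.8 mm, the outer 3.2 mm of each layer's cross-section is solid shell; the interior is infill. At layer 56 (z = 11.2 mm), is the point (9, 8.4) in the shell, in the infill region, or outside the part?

At z = 11.2 mm: the cube is present — its section is the full 19.5×28 rectangle. Overall, the cross-section is a single solid region. The nearest boundary edge runs (0.00, 0.00)→(19.50, 0.00); distance from the point to it = 8.40 mm. The point is inside the cross-section and 8.40 mm from the nearest boundary — more than the 3.2 mm shell width (4 × 0.8), so it's in the infill interior.

infill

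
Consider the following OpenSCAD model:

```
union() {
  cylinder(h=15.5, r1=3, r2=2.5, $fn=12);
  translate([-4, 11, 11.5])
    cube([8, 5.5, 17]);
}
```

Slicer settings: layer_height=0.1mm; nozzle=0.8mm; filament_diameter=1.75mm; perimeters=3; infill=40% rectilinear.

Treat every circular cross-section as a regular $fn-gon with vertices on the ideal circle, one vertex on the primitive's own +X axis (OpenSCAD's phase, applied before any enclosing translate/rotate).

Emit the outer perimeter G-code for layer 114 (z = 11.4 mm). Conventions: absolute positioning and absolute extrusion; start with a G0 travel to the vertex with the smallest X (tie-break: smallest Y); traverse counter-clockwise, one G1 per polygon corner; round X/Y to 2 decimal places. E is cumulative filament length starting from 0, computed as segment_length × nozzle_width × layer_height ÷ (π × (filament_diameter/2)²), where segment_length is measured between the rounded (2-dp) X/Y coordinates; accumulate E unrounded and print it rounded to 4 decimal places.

G0 X-2.63 Y0.00 Z11.40
G1 X-2.28 Y-1.32 E0.0454
G1 X-1.32 Y-2.28 E0.0906
G1 X0.00 Y-2.63 E0.1360
G1 X1.32 Y-2.28 E0.1814
G1 X2.28 Y-1.32 E0.2266
G1 X2.63 Y0.00 E0.2720
G1 X2.28 Y1.32 E0.3174
G1 X1.32 Y2.28 E0.3626
G1 X0.00 Y2.63 E0.4080
G1 X-1.32 Y2.28 E0.4534
G1 X-2.28 Y1.32 E0.4986
G1 X-2.63 Y0.00 E0.5440

At z = 11.4 mm: the cone contributes a regular 12-gon of circumradius 2.632 (interpolated between r1=3 and r2=2.5 at t=0.735); the cube at (-4, 11) does not reach this height (z outside [11.5, 28.5]); Taking the union: only the cone is present, so the union is just that shape — 1 connected region. The outline is a single polygon with 12 vertices. Extrusion per mm of travel: 0.8 × 0.1 / (π × 0.875²) = 0.033260. Accumulating E over each segment gives final E = 0.5440.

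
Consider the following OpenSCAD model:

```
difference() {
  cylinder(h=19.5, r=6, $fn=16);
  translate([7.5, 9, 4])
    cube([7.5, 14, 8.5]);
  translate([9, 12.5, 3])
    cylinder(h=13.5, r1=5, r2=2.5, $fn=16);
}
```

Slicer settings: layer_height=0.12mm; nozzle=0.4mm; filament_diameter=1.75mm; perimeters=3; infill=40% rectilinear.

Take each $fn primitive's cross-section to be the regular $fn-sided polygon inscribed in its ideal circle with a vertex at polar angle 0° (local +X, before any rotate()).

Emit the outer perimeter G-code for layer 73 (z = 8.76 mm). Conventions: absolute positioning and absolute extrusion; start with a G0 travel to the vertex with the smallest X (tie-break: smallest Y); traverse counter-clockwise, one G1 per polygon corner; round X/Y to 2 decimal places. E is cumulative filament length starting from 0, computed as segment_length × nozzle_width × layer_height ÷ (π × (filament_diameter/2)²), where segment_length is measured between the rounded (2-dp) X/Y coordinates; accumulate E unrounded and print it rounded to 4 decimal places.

G0 X-6.00 Y0.00 Z8.76
G1 X-5.54 Y-2.30 E0.0468
G1 X-4.24 Y-4.24 E0.0934
G1 X-2.30 Y-5.54 E0.1400
G1 X0.00 Y-6.00 E0.1868
G1 X2.30 Y-5.54 E0.2336
G1 X4.24 Y-4.24 E0.2802
G1 X5.54 Y-2.30 E0.3268
G1 X6.00 Y0.00 E0.3736
G1 X5.54 Y2.30 E0.4205
G1 X4.24 Y4.24 E0.4671
G1 X2.30 Y5.54 E0.5137
G1 X0.00 Y6.00 E0.5605
G1 X-2.30 Y5.54 E0.6073
G1 X-4.24 Y4.24 E0.6539
G1 X-5.54 Y2.30 E0.7005
G1 X-6.00 Y0.00 E0.7473

At z = 8.76 mm: the r=6 cylinder gives a regular 16-gon of circumradius 6 (constant along its height); the 7.5×14 cube at (7.5, 9) contributes its full rectangle; the cone at (9, 12.5) (r1=5→r2=2.5) has section circumradius 3.933 here — a regular 16-gon; After the difference (first − rest): starting from the r=6 cylinder, the 7.5×14 cube at (7.5, 9) misses the remaining region (no effect); the cone at (9, 12.5) misses the remaining region (no effect) — 1 connected region. The outline is a single polygon with 16 vertices. Extrusion per mm of travel: 0.4 × 0.12 / (π × 0.875²) = 0.019956. Accumulating E over each segment gives final E = 0.7473.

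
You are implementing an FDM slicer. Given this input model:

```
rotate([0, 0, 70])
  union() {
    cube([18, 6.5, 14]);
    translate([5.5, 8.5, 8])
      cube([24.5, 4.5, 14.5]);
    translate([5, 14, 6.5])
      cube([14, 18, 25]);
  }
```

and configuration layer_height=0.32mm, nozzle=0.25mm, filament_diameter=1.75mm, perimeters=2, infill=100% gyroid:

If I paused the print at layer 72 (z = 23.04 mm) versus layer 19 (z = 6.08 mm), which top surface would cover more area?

layer 72 (z = 23.04 mm)

Layer 72 (z = 23.04): the cube is not intersected at this z (z outside [0, 14]); the cube at (5.5, 8.5) is not intersected at this z (z outside [8, 22.5]); the cube at (5, 14) is present — its section is the full 14×18 rectangle (area 252.00 mm²); Taking the union: only the 14×18 cube at (5, 14) is present, so the union is just that shape — area = 252.00 mm²; (rotated 70° about Z; rotation is an isometry so areas/perimeters/island counts are preserved). So its area = 252.00 mm². Layer 19 (z = 6.08): the 18×6.5 cube contributes its full rectangle (area 117.00 mm²); the cube at (5.5, 8.5) is not intersected at this z (z outside [8, 22.5]); the cube at (5, 14) does not reach this height (z outside [6.5, 31.5]); Merging all regions: only the 18×6.5 cube is present, so the union is just that shape — area = 117.00 mm²; (rotated 70° about Z; rotation is an isometry so areas/perimeters/island counts are preserved). So its area = 117.00 mm². Layer 72 is larger (252.00 vs 117.00 mm²).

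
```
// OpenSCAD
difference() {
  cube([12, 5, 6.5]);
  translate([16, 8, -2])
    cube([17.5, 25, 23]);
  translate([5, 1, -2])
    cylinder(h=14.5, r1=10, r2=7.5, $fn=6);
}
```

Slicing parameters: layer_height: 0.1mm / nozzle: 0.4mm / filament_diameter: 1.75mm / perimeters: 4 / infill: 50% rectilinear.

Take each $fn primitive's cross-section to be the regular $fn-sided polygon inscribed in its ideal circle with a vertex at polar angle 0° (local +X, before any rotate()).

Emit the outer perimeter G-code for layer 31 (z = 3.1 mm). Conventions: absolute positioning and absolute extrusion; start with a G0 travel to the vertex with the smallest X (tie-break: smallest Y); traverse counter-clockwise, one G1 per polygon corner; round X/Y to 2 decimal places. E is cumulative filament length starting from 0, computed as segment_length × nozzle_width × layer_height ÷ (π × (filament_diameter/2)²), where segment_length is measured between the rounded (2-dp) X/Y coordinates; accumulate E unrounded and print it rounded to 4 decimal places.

At z = 3.1 mm: the 12×5 cube contributes its full rectangle; the 17.5×25 cube at (16, 8) contributes its full rectangle; the cone at (5, 1) contributes a regular 6-gon of circumradius 9.121 (interpolated between r1=10 and r2=7.5 at t=0.352); After the difference (first − rest): starting from the 12×5 cube, the 17.5×25 cube at (16, 8) misses the remaining region (no effect); the cone at (5, 1) partially overlaps it — only the 59.97 mm² overlap (of its 216.13 mm²) is removed, clipping the outline — 1 connected region. The outline is a single polygon with 3 vertices. Extrusion per mm of travel: 0.4 × 0.1 / (π × 0.875²) = 0.016630. Accumulating E over each segment gives final E = 0.0150.

G0 X11.81 Y5.00 Z3.10
G1 X12.00 Y4.67 E0.0063
G1 X12.00 Y5.00 E0.0118
G1 X11.81 Y5.00 E0.0150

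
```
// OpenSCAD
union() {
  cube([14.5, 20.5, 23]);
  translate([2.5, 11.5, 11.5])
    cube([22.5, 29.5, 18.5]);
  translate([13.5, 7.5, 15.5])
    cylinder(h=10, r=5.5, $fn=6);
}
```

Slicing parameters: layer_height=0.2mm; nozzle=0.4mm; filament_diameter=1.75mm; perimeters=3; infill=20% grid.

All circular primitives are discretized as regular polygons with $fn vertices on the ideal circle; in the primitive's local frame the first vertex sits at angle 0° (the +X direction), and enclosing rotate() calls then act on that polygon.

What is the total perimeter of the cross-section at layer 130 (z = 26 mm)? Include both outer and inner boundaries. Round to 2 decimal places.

At z = 26 mm: the cube does not reach this height (z outside [0, 23]); the cube at (2.5, 11.5) (footprint 22.5×29.5) is included at this height (perimeter 104.00 mm); the cylinder at (13.5, 7.5) is absent (z outside [15.5, 25.5]); Taking the union: only the 22.5×29.5 cube at (2.5, 11.5) is present, so the union is just that shape — boundary = 104.00 mm. Overall, the cross-section is a single solid region. Total boundary length (outer) = 104.00 mm.

104.00 mm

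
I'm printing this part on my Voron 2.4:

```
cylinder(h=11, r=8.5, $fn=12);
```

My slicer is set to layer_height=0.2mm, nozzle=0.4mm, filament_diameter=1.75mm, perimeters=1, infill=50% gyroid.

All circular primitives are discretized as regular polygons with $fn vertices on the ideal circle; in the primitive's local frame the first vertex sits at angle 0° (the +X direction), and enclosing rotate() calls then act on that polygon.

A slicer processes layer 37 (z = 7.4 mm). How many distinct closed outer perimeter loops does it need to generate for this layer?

1

At z = 7.4 mm: the r=8.5 cylinder gives a regular 12-gon of circumradius 8.5 (constant along its height). The result has 1 disconnected region.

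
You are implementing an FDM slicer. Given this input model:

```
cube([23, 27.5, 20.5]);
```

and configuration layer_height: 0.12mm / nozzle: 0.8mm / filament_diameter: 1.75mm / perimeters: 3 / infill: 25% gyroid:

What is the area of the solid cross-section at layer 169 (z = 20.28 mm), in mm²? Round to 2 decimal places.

At z = 20.28 mm: the 23×27.5 cube contributes its full rectangle (area 632.50 mm²). Overall, the cross-section is a single solid region. Net area = 632.50 mm².

632.50 mm²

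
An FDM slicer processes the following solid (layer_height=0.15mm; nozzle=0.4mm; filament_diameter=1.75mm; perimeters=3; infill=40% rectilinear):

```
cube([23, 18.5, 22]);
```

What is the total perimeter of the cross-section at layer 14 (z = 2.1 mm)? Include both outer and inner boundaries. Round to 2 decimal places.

At z = 2.1 mm: the cube is present — its section is the full 23×18.5 rectangle (perimeter 83.00 mm). Overall, the cross-section is a single solid region. Total boundary length (outer) = 83.00 mm.

83.00 mm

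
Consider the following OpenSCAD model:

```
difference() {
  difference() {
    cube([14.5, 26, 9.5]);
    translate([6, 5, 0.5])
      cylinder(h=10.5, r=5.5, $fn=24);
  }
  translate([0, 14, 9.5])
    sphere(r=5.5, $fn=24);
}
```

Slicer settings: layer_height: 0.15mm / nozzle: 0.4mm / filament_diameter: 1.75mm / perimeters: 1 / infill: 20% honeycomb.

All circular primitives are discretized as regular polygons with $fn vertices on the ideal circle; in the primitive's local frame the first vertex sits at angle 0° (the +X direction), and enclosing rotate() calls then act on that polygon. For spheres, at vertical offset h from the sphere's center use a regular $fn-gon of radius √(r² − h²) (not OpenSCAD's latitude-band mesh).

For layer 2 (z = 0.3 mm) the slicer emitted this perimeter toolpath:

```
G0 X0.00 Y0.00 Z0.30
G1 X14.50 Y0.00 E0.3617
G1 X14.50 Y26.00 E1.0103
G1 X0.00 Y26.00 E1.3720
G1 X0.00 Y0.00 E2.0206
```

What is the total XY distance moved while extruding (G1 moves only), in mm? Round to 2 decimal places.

Sum the Euclidean lengths of each G1 segment: total = 81.00 mm.

81.00 mm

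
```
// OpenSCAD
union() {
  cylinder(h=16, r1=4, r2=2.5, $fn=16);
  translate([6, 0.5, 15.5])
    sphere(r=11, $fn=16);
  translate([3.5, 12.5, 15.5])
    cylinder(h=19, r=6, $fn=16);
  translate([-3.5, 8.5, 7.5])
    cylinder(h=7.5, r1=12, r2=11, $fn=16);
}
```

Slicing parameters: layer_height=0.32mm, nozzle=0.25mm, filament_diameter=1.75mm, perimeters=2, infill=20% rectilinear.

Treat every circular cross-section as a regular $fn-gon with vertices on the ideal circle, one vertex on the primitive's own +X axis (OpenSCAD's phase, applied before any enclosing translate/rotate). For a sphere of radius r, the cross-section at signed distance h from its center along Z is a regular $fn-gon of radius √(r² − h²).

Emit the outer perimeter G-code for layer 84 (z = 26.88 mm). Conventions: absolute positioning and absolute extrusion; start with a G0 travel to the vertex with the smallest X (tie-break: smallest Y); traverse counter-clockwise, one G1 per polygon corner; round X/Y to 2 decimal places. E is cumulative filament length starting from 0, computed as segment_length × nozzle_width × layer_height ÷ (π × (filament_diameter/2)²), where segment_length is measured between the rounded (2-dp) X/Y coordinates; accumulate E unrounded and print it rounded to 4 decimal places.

G0 X-2.50 Y12.50 Z26.88
G1 X-2.04 Y10.20 E0.0780
G1 X-0.74 Y8.26 E0.1557
G1 X1.20 Y6.96 E0.2334
G1 X3.50 Y6.50 E0.3114
G1 X5.80 Y6.96 E0.3894
G1 X7.74 Y8.26 E0.4671
G1 X9.04 Y10.20 E0.5447
G1 X9.50 Y12.50 E0.6227
G1 X9.04 Y14.80 E0.7008
G1 X7.74 Y16.74 E0.7784
G1 X5.80 Y18.04 E0.8561
G1 X3.50 Y18.50 E0.9341
G1 X1.20 Y18.04 E1.0121
G1 X-0.74 Y16.74 E1.0898
G1 X-2.04 Y14.80 E1.1675
G1 X-2.50 Y12.50 E1.2455

At z = 26.88 mm: the cone is not intersected at this z (z outside [0, 16]); the sphere at (6, 0.5) is not intersected at this z (|z−center|=11.380 > r=11); the r=6 cylinder at (3.5, 12.5) gives a regular 16-gon of circumradius 6 (constant along its height); the cone at (-3.5, 8.5) does not reach this height (z outside [7.5, 15]); Merging all regions: only the r=6 cylinder at (3.5, 12.5) is present, so the union is just that shape — 1 connected region. The outline is a single polygon with 16 vertices. Extrusion per mm of travel: 0.25 × 0.32 / (π × 0.875²) = 0.033260. Accumulating E over each segment gives final E = 1.2455.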